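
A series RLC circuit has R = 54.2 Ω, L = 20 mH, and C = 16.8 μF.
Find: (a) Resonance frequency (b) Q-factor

Step 1 — Resonance condition Im(Z)=0 gives ω₀ = 1/√(LC).
Step 2 — ω₀ = 1/√(0.02·1.68e-05) = 1725 rad/s.
Step 3 — f₀ = ω₀/(2π) = 274.6 Hz.
Step 4 — Series Q: Q = ω₀L/R = 1725·0.02/54.2 = 0.6366.

(a) f₀ = 274.6 Hz  (b) Q = 0.6366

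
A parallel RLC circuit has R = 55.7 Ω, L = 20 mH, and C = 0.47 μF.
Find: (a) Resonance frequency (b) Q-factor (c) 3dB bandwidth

Step 1 — Resonance: ω₀ = 1/√(LC) = 1/√(0.02·4.7e-07) = 1.031e+04 rad/s.
Step 2 — f₀ = ω₀/(2π) = 1642 Hz.
Step 3 — Parallel Q: Q = R/(ω₀L) = 55.7/(1.031e+04·0.02) = 0.27.
Step 4 — Bandwidth: Δω = ω₀/Q = 3.82e+04 rad/s; BW = Δω/(2π) = 6079 Hz.

(a) f₀ = 1642 Hz  (b) Q = 0.27  (c) BW = 6079 Hz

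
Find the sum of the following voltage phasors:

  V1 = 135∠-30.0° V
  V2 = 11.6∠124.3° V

Step 1 — Convert each phasor to rectangular form:
  V1 = 135·(cos(-30.0°) + j·sin(-30.0°)) = 116.9 - j67.5 V
  V2 = 11.6·(cos(124.3°) + j·sin(124.3°)) = -6.537 + j9.583 V
Step 2 — Sum components: V_total = 110.4 - j57.92 V.
Step 3 — Convert to polar: |V_total| = 124.6 V, ∠V_total = -27.7°.

V_total = 124.6∠-27.7° V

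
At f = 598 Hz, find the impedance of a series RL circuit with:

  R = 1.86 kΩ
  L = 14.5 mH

Step 1 — Angular frequency: ω = 2π·f = 2π·598 = 3757 rad/s.
Step 2 — Component impedances:
  R: Z = R = 1860 Ω
  L: Z = jωL = j·3757·0.0145 = 0 + j54.48 Ω
Step 3 — Series combination: Z_total = R + L = 1860 + j54.48 Ω = 1861∠1.7° Ω.

Z = 1860 + j54.48 Ω = 1861∠1.7° Ω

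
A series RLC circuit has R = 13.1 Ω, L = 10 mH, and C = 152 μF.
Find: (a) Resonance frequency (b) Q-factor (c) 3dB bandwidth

Step 1 — Resonance: ω₀ = 1/√(LC) = 1/√(0.01·0.000152) = 811.1 rad/s.
Step 2 — f₀ = ω₀/(2π) = 129.1 Hz.
Step 3 — Series Q: Q = ω₀L/R = 811.1·0.01/13.1 = 0.6192.
Step 4 — Bandwidth: Δω = ω₀/Q = 1310 rad/s; BW = Δω/(2π) = 208.5 Hz.

(a) f₀ = 129.1 Hz  (b) Q = 0.6192  (c) BW = 208.5 Hz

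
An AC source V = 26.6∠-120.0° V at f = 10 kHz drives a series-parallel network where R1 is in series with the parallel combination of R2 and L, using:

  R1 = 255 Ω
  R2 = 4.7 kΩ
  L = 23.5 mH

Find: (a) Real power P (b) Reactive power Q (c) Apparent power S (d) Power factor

Step 1 — Angular frequency: ω = 2π·f = 2π·1e+04 = 6.283e+04 rad/s.
Step 2 — Component impedances:
  R1: Z = R = 255 Ω
  R2: Z = R = 4700 Ω
  L: Z = jωL = j·6.283e+04·0.0235 = 0 + j1477 Ω
Step 3 — Parallel branch: R2 || L = 1/(1/R2 + 1/L) = 422.2 + j1344 Ω.
Step 4 — Series with R1: Z_total = R1 + (R2 || L) = 677.2 + j1344 Ω = 1505∠63.3° Ω.
Step 5 — Source phasor: V = 26.6∠-120.0° V = -13.3 - j23.04 V.
Step 6 — Current: I = V / Z = -0.01765 + j0.001004 A = 0.01768∠176.7° A.
Step 7 — Complex power: S = V·I* = 0.2116 + j0.4199 VA.
Step 8 — Real power: P = Re(S) = 0.2116 W.
Step 9 — Reactive power: Q = Im(S) = 0.4199 VAR.
Step 10 — Apparent power: |S| = 0.4702 VA.
Step 11 — Power factor: PF = P/|S| = 0.45 (lagging).

(a) P = 0.2116 W  (b) Q = 0.4199 VAR  (c) S = 0.4702 VA  (d) PF = 0.45 (lagging)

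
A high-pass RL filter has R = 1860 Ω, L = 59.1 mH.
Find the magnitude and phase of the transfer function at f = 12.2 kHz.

Step 1 — Angular frequency: ω = 2π·1.22e+04 = 7.665e+04 rad/s.
Step 2 — Transfer function: H(jω) = jωL/(R + jωL).
Step 3 — Numerator jωL = j·4530; denominator R + jωL = 1860 + j4530.
Step 4 — H = 0.8557 + j0.3513.
Step 5 — Magnitude: |H| = 0.9251 (-0.7 dB); phase: φ = 22.3°.

|H| = 0.9251 (-0.7 dB), φ = 22.3°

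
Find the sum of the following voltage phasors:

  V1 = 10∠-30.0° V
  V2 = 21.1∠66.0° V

Step 1 — Convert each phasor to rectangular form:
  V1 = 10·(cos(-30.0°) + j·sin(-30.0°)) = 8.66 - j5 V
  V2 = 21.1·(cos(66.0°) + j·sin(66.0°)) = 8.582 + j19.28 V
Step 2 — Sum components: V_total = 17.24 + j14.28 V.
Step 3 — Convert to polar: |V_total| = 22.39 V, ∠V_total = 39.6°.

V_total = 22.39∠39.6° V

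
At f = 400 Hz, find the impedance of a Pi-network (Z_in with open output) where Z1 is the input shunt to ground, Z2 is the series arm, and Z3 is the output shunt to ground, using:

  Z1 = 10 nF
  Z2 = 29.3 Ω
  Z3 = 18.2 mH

Step 1 — Angular frequency: ω = 2π·f = 2π·400 = 2513 rad/s.
Step 2 — Component impedances:
  Z1: Z = 1/(jωC) = -j/(ω·C) = 0 - j3.979e+04 Ω
  Z2: Z = R = 29.3 Ω
  Z3: Z = jωL = j·2513·0.0182 = 0 + j45.74 Ω
Step 3 — With open output, the series arm Z2 and the output shunt Z3 appear in series to ground: Z2 + Z3 = 29.3 + j45.74 Ω.
Step 4 — Parallel with input shunt Z1: Z_in = Z1 || (Z2 + Z3) = 29.37 + j45.77 Ω = 54.38∠57.3° Ω.

Z = 29.37 + j45.77 Ω = 54.38∠57.3° Ω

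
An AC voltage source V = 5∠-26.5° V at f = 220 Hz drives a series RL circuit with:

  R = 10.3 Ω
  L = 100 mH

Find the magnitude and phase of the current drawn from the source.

Step 1 — Angular frequency: ω = 2π·f = 2π·220 = 1382 rad/s.
Step 2 — Component impedances:
  R: Z = R = 10.3 Ω
  L: Z = jωL = j·1382·0.1 = 0 + j138.2 Ω
Step 3 — Series combination: Z_total = R + L = 10.3 + j138.2 Ω = 138.6∠85.7° Ω.
Step 4 — Source phasor: V = 5∠-26.5° V = 4.475 - j2.231 V.
Step 5 — Ohm's law: I = V / Z_total = (4.475 - j2.231) / (10.3 + j138.2) = -0.01365 - j0.03339 A.
Step 6 — Convert to polar: |I| = 0.03607 A, ∠I = -112.2°.

I = 0.03607∠-112.2° A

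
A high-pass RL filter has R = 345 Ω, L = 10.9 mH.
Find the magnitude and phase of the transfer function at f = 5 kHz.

Step 1 — Angular frequency: ω = 2π·5000 = 3.142e+04 rad/s.
Step 2 — Transfer function: H(jω) = jωL/(R + jωL).
Step 3 — Numerator jωL = j·342.4; denominator R + jωL = 345 + j342.4.
Step 4 — H = 0.4963 + j0.5.
Step 5 — Magnitude: |H| = 0.7045 (-3.0 dB); phase: φ = 45.2°.

|H| = 0.7045 (-3.0 dB), φ = 45.2°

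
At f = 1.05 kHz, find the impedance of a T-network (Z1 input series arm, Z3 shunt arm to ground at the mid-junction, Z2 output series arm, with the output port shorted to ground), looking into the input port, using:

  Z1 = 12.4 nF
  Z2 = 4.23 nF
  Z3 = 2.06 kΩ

Step 1 — Angular frequency: ω = 2π·f = 2π·1050 = 6597 rad/s.
Step 2 — Component impedances:
  Z1: Z = 1/(jωC) = -j/(ω·C) = 0 - j1.222e+04 Ω
  Z2: Z = 1/(jωC) = -j/(ω·C) = 0 - j3.583e+04 Ω
  Z3: Z = R = 2060 Ω
Step 3 — With the output port shorted to ground, the output series arm Z2 runs from the junction to ground; the shunt arm Z3 also runs from the junction to ground. They appear in parallel: Z3 || Z2 = 2053 - j118 Ω.
Step 4 — Series with input arm Z1: Z_in = Z1 + (Z3 || Z2) = 2053 - j1.234e+04 Ω = 1.251e+04∠-80.6° Ω.

Z = 2053 - j1.234e+04 Ω = 1.251e+04∠-80.6° Ω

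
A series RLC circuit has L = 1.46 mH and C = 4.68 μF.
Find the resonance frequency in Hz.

Step 1 — Resonance condition Im(Z)=0 gives ω₀ = 1/√(LC).
Step 2 — ω₀ = 1/√(0.00146·4.68e-06) = 1.21e+04 rad/s.
Step 3 — f₀ = ω₀/(2π) = 1925 Hz.

f₀ = 1925 Hz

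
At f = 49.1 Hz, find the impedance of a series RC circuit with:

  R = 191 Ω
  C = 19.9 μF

Step 1 — Angular frequency: ω = 2π·f = 2π·49.1 = 308.5 rad/s.
Step 2 — Component impedances:
  R: Z = R = 191 Ω
  C: Z = 1/(jωC) = -j/(ω·C) = 0 - j162.9 Ω
Step 3 — Series combination: Z_total = R + C = 191 - j162.9 Ω = 251∠-40.5° Ω.

Z = 191 - j162.9 Ω = 251∠-40.5° Ω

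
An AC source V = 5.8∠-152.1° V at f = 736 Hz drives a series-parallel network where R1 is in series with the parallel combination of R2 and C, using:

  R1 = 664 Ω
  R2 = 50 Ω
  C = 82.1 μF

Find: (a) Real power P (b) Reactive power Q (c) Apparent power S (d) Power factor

Step 1 — Angular frequency: ω = 2π·f = 2π·736 = 4624 rad/s.
Step 2 — Component impedances:
  R1: Z = R = 664 Ω
  R2: Z = R = 50 Ω
  C: Z = 1/(jωC) = -j/(ω·C) = 0 - j2.634 Ω
Step 3 — Parallel branch: R2 || C = 1/(1/R2 + 1/C) = 0.1384 - j2.627 Ω.
Step 4 — Series with R1: Z_total = R1 + (R2 || C) = 664.1 - j2.627 Ω = 664.1∠-0.2° Ω.
Step 5 — Source phasor: V = 5.8∠-152.1° V = -5.126 - j2.714 V.
Step 6 — Current: I = V / Z = -0.007702 - j0.004117 A = 0.008733∠-151.9° A.
Step 7 — Complex power: S = V·I* = 0.05065 - j0.0002003 VA.
Step 8 — Real power: P = Re(S) = 0.05065 W.
Step 9 — Reactive power: Q = Im(S) = -0.0002003 VAR.
Step 10 — Apparent power: |S| = 0.05065 VA.
Step 11 — Power factor: PF = P/|S| = 1 (leading).

(a) P = 0.05065 W  (b) Q = -0.0002003 VAR  (c) S = 0.05065 VA  (d) PF = 1 (leading)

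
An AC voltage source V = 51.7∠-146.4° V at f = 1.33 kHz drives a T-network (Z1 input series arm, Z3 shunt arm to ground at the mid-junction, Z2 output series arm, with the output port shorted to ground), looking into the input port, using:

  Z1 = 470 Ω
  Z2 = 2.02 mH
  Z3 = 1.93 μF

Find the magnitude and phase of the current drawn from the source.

Step 1 — Angular frequency: ω = 2π·f = 2π·1330 = 8357 rad/s.
Step 2 — Component impedances:
  Z1: Z = R = 470 Ω
  Z2: Z = jωL = j·8357·0.00202 = 0 + j16.88 Ω
  Z3: Z = 1/(jωC) = -j/(ω·C) = 0 - j62 Ω
Step 3 — With the output port shorted to ground, the output series arm Z2 runs from the junction to ground; the shunt arm Z3 also runs from the junction to ground. They appear in parallel: Z3 || Z2 = 0 + j23.2 Ω.
Step 4 — Series with input arm Z1: Z_in = Z1 + (Z3 || Z2) = 470 + j23.2 Ω = 470.6∠2.8° Ω.
Step 5 — Source phasor: V = 51.7∠-146.4° V = -43.06 - j28.61 V.
Step 6 — Ohm's law: I = V / Z_total = (-43.06 - j28.61) / (470 + j23.2) = -0.0944 - j0.05621 A.
Step 7 — Convert to polar: |I| = 0.1099 A, ∠I = -149.2°.

I = 0.1099∠-149.2° A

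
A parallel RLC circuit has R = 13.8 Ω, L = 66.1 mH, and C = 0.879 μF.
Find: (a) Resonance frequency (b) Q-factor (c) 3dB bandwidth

Step 1 — Resonance: ω₀ = 1/√(LC) = 1/√(0.0661·8.79e-07) = 4149 rad/s.
Step 2 — f₀ = ω₀/(2π) = 660.3 Hz.
Step 3 — Parallel Q: Q = R/(ω₀L) = 13.8/(4149·0.0661) = 0.05032.
Step 4 — Bandwidth: Δω = ω₀/Q = 8.244e+04 rad/s; BW = Δω/(2π) = 1.312e+04 Hz.

(a) f₀ = 660.3 Hz  (b) Q = 0.05032  (c) BW = 1.312e+04 Hz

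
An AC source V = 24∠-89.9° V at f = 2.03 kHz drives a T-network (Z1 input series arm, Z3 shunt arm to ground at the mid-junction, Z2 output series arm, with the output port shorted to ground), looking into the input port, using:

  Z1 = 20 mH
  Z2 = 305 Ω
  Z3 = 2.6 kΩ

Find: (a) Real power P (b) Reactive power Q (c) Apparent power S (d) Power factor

Step 1 — Angular frequency: ω = 2π·f = 2π·2030 = 1.275e+04 rad/s.
Step 2 — Component impedances:
  Z1: Z = jωL = j·1.275e+04·0.02 = 0 + j255.1 Ω
  Z2: Z = R = 305 Ω
  Z3: Z = R = 2600 Ω
Step 3 — With the output port shorted to ground, the output series arm Z2 runs from the junction to ground; the shunt arm Z3 also runs from the junction to ground. They appear in parallel: Z3 || Z2 = 273 Ω.
Step 4 — Series with input arm Z1: Z_in = Z1 + (Z3 || Z2) = 273 + j255.1 Ω = 373.6∠43.1° Ω.
Step 5 — Source phasor: V = 24∠-89.9° V = 0.04189 - j24 V.
Step 6 — Current: I = V / Z = -0.04378 - j0.04701 A = 0.06424∠-133.0° A.
Step 7 — Complex power: S = V·I* = 1.126 + j1.053 VA.
Step 8 — Real power: P = Re(S) = 1.126 W.
Step 9 — Reactive power: Q = Im(S) = 1.053 VAR.
Step 10 — Apparent power: |S| = 1.542 VA.
Step 11 — Power factor: PF = P/|S| = 0.7306 (lagging).

(a) P = 1.126 W  (b) Q = 1.053 VAR  (c) S = 1.542 VA  (d) PF = 0.7306 (lagging)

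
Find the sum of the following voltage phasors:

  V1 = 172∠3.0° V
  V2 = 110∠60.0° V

Step 1 — Convert each phasor to rectangular form:
  V1 = 172·(cos(3.0°) + j·sin(3.0°)) = 171.8 + j9.002 V
  V2 = 110·(cos(60.0°) + j·sin(60.0°)) = 55 + j95.26 V
Step 2 — Sum components: V_total = 226.8 + j104.3 V.
Step 3 — Convert to polar: |V_total| = 249.6 V, ∠V_total = 24.7°.

V_total = 249.6∠24.7° V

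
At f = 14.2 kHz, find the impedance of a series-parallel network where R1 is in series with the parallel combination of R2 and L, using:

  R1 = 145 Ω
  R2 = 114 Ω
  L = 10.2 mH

Step 1 — Angular frequency: ω = 2π·f = 2π·1.42e+04 = 8.922e+04 rad/s.
Step 2 — Component impedances:
  R1: Z = R = 145 Ω
  R2: Z = R = 114 Ω
  L: Z = jωL = j·8.922e+04·0.0102 = 0 + j910.1 Ω
Step 3 — Parallel branch: R2 || L = 1/(1/R2 + 1/L) = 112.2 + j14.06 Ω.
Step 4 — Series with R1: Z_total = R1 + (R2 || L) = 257.2 + j14.06 Ω = 257.6∠3.1° Ω.

Z = 257.2 + j14.06 Ω = 257.6∠3.1° Ω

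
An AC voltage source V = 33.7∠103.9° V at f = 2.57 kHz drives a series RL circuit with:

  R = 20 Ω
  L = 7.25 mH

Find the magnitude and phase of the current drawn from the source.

Step 1 — Angular frequency: ω = 2π·f = 2π·2570 = 1.615e+04 rad/s.
Step 2 — Component impedances:
  R: Z = R = 20 Ω
  L: Z = jωL = j·1.615e+04·0.00725 = 0 + j117.1 Ω
Step 3 — Series combination: Z_total = R + L = 20 + j117.1 Ω = 118.8∠80.3° Ω.
Step 4 — Source phasor: V = 33.7∠103.9° V = -8.096 + j32.71 V.
Step 5 — Ohm's law: I = V / Z_total = (-8.096 + j32.71) / (20 + j117.1) = 0.26 + j0.1136 A.
Step 6 — Convert to polar: |I| = 0.2837 A, ∠I = 23.6°.

I = 0.2837∠23.6° A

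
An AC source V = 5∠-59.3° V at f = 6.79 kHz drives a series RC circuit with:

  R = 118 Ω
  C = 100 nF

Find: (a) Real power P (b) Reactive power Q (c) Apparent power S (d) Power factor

Step 1 — Angular frequency: ω = 2π·f = 2π·6790 = 4.266e+04 rad/s.
Step 2 — Component impedances:
  R: Z = R = 118 Ω
  C: Z = 1/(jωC) = -j/(ω·C) = 0 - j234.4 Ω
Step 3 — Series combination: Z_total = R + C = 118 - j234.4 Ω = 262.4∠-63.3° Ω.
Step 4 — Source phasor: V = 5∠-59.3° V = 2.553 - j4.299 V.
Step 5 — Current: I = V / Z = 0.01901 + j0.001322 A = 0.01905∠4.0° A.
Step 6 — Complex power: S = V·I* = 0.04284 - j0.08509 VA.
Step 7 — Real power: P = Re(S) = 0.04284 W.
Step 8 — Reactive power: Q = Im(S) = -0.08509 VAR.
Step 9 — Apparent power: |S| = 0.09527 VA.
Step 10 — Power factor: PF = P/|S| = 0.4497 (leading).

(a) P = 0.04284 W  (b) Q = -0.08509 VAR  (c) S = 0.09527 VA  (d) PF = 0.4497 (leading)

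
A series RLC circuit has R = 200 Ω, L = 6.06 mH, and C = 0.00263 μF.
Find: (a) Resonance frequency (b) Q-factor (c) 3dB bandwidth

Step 1 — Resonance condition Im(Z)=0 gives ω₀ = 1/√(LC).
Step 2 — ω₀ = 1/√(0.00606·2.63e-09) = 2.505e+05 rad/s.
Step 3 — f₀ = ω₀/(2π) = 3.987e+04 Hz.
Step 4 — Series Q: Q = ω₀L/R = 2.505e+05·0.00606/200 = 7.59.
Step 5 — 3dB bandwidth: Δω = ω₀/Q = 3.3e+04 rad/s; BW = Δω/(2π) = 5253 Hz.

(a) f₀ = 3.987e+04 Hz  (b) Q = 7.59  (c) BW = 5253 Hz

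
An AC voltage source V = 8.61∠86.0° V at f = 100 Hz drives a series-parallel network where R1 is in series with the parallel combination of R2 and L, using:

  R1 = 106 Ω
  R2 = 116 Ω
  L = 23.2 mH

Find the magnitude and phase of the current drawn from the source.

Step 1 — Angular frequency: ω = 2π·f = 2π·100 = 628.3 rad/s.
Step 2 — Component impedances:
  R1: Z = R = 106 Ω
  R2: Z = R = 116 Ω
  L: Z = jωL = j·628.3·0.0232 = 0 + j14.58 Ω
Step 3 — Parallel branch: R2 || L = 1/(1/R2 + 1/L) = 1.803 + j14.35 Ω.
Step 4 — Series with R1: Z_total = R1 + (R2 || L) = 107.8 + j14.35 Ω = 108.8∠7.6° Ω.
Step 5 — Source phasor: V = 8.61∠86.0° V = 0.6006 + j8.589 V.
Step 6 — Ohm's law: I = V / Z_total = (0.6006 + j8.589) / (107.8 + j14.35) = 0.0159 + j0.07756 A.
Step 7 — Convert to polar: |I| = 0.07917 A, ∠I = 78.4°.

I = 0.07917∠78.4° A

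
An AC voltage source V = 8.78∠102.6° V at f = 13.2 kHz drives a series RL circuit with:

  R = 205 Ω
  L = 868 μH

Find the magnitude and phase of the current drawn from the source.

Step 1 — Angular frequency: ω = 2π·f = 2π·1.32e+04 = 8.294e+04 rad/s.
Step 2 — Component impedances:
  R: Z = R = 205 Ω
  L: Z = jωL = j·8.294e+04·0.000868 = 0 + j71.99 Ω
Step 3 — Series combination: Z_total = R + L = 205 + j71.99 Ω = 217.3∠19.3° Ω.
Step 4 — Source phasor: V = 8.78∠102.6° V = -1.915 + j8.569 V.
Step 5 — Ohm's law: I = V / Z_total = (-1.915 + j8.569) / (205 + j71.99) = 0.00475 + j0.04013 A.
Step 6 — Convert to polar: |I| = 0.04041 A, ∠I = 83.3°.

I = 0.04041∠83.3° A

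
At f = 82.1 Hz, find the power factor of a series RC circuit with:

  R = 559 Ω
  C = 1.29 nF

Step 1 — Angular frequency: ω = 2π·f = 2π·82.1 = 515.8 rad/s.
Step 2 — Component impedances:
  R: Z = R = 559 Ω
  C: Z = 1/(jωC) = -j/(ω·C) = 0 - j1.503e+06 Ω
Step 3 — Series combination: Z_total = R + C = 559 - j1.503e+06 Ω = 1.503e+06∠-90.0° Ω.
Step 4 — Power factor: PF = cos(φ) = Re(Z)/|Z| = 559/1.5028e+06 = 0.000372.
Step 5 — Type: Im(Z) = -1.503e+06 ⇒ leading (phase φ = -90.0°).

PF = 0.000372 (leading, φ = -90.0°)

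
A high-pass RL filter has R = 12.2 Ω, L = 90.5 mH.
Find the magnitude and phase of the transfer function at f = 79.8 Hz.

Step 1 — Angular frequency: ω = 2π·79.8 = 501.4 rad/s.
Step 2 — Transfer function: H(jω) = jωL/(R + jωL).
Step 3 — Numerator jωL = j·45.38; denominator R + jωL = 12.2 + j45.38.
Step 4 — H = 0.9326 + j0.2507.
Step 5 — Magnitude: |H| = 0.9657 (-0.3 dB); phase: φ = 15.0°.

|H| = 0.9657 (-0.3 dB), φ = 15.0°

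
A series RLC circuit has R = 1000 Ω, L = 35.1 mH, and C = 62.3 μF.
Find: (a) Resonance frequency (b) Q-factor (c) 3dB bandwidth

Step 1 — Resonance condition Im(Z)=0 gives ω₀ = 1/√(LC).
Step 2 — ω₀ = 1/√(0.0351·6.23e-05) = 676.2 rad/s.
Step 3 — f₀ = ω₀/(2π) = 107.6 Hz.
Step 4 — Series Q: Q = ω₀L/R = 676.2·0.0351/1000 = 0.02374.
Step 5 — 3dB bandwidth: Δω = ω₀/Q = 2.849e+04 rad/s; BW = Δω/(2π) = 4534 Hz.

(a) f₀ = 107.6 Hz  (b) Q = 0.02374  (c) BW = 4534 Hz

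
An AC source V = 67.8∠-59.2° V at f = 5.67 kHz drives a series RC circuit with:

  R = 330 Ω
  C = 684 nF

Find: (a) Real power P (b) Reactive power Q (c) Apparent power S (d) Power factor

Step 1 — Angular frequency: ω = 2π·f = 2π·5670 = 3.563e+04 rad/s.
Step 2 — Component impedances:
  R: Z = R = 330 Ω
  C: Z = 1/(jωC) = -j/(ω·C) = 0 - j41.04 Ω
Step 3 — Series combination: Z_total = R + C = 330 - j41.04 Ω = 332.5∠-7.1° Ω.
Step 4 — Source phasor: V = 67.8∠-59.2° V = 34.72 - j58.24 V.
Step 5 — Current: I = V / Z = 0.1252 - j0.1609 A = 0.2039∠-52.1° A.
Step 6 — Complex power: S = V·I* = 13.72 - j1.706 VA.
Step 7 — Real power: P = Re(S) = 13.72 W.
Step 8 — Reactive power: Q = Im(S) = -1.706 VAR.
Step 9 — Apparent power: |S| = 13.82 VA.
Step 10 — Power factor: PF = P/|S| = 0.9924 (leading).

(a) P = 13.72 W  (b) Q = -1.706 VAR  (c) S = 13.82 VA  (d) PF = 0.9924 (leading)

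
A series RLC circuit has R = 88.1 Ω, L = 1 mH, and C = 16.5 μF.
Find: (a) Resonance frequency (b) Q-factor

Step 1 — Resonance condition Im(Z)=0 gives ω₀ = 1/√(LC).
Step 2 — ω₀ = 1/√(0.001·1.65e-05) = 7785 rad/s.
Step 3 — f₀ = ω₀/(2π) = 1239 Hz.
Step 4 — Series Q: Q = ω₀L/R = 7785·0.001/88.1 = 0.08837.

(a) f₀ = 1239 Hz  (b) Q = 0.08837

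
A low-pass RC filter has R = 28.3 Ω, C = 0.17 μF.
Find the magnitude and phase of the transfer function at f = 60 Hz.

Step 1 — Angular frequency: ω = 2π·60 = 377 rad/s.
Step 2 — Transfer function: H(jω) = 1/(1 + jωRC).
Step 3 — Denominator: 1 + jωRC = 1 + j·377·28.3·1.7e-07 = 1 + j0.001814.
Step 4 — H = 1 - j0.001814.
Step 5 — Magnitude: |H| = 1 (-0.0 dB); phase: φ = -0.1°.

|H| = 1 (-0.0 dB), φ = -0.1°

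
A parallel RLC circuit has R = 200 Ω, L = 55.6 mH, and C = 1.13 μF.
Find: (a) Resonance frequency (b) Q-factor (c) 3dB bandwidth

Step 1 — Resonance: ω₀ = 1/√(LC) = 1/√(0.0556·1.13e-06) = 3990 rad/s.
Step 2 — f₀ = ω₀/(2π) = 635 Hz.
Step 3 — Parallel Q: Q = R/(ω₀L) = 200/(3990·0.0556) = 0.9016.
Step 4 — Bandwidth: Δω = ω₀/Q = 4425 rad/s; BW = Δω/(2π) = 704.2 Hz.

(a) f₀ = 635 Hz  (b) Q = 0.9016  (c) BW = 704.2 Hz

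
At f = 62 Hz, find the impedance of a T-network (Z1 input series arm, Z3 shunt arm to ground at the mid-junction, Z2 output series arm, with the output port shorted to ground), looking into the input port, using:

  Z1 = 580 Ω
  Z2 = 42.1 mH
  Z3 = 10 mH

Step 1 — Angular frequency: ω = 2π·f = 2π·62 = 389.6 rad/s.
Step 2 — Component impedances:
  Z1: Z = R = 580 Ω
  Z2: Z = jωL = j·389.6·0.0421 = 0 + j16.4 Ω
  Z3: Z = jωL = j·389.6·0.01 = 0 + j3.896 Ω
Step 3 — With the output port shorted to ground, the output series arm Z2 runs from the junction to ground; the shunt arm Z3 also runs from the junction to ground. They appear in parallel: Z3 || Z2 = 0 + j3.148 Ω.
Step 4 — Series with input arm Z1: Z_in = Z1 + (Z3 || Z2) = 580 + j3.148 Ω = 580∠0.3° Ω.

Z = 580 + j3.148 Ω = 580∠0.3° Ω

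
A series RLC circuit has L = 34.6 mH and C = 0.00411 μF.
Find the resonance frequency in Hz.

Step 1 — Resonance condition Im(Z)=0 gives ω₀ = 1/√(LC).
Step 2 — ω₀ = 1/√(0.0346·4.11e-09) = 8.386e+04 rad/s.
Step 3 — f₀ = ω₀/(2π) = 1.335e+04 Hz.

f₀ = 1.335e+04 Hz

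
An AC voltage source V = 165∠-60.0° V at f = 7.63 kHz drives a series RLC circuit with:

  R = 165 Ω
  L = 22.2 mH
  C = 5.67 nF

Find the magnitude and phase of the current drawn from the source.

Step 1 — Angular frequency: ω = 2π·f = 2π·7630 = 4.794e+04 rad/s.
Step 2 — Component impedances:
  R: Z = R = 165 Ω
  L: Z = jωL = j·4.794e+04·0.0222 = 0 + j1064 Ω
  C: Z = 1/(jωC) = -j/(ω·C) = 0 - j3679 Ω
Step 3 — Series combination: Z_total = R + L + C = 165 - j2615 Ω = 2620∠-86.4° Ω.
Step 4 — Source phasor: V = 165∠-60.0° V = 82.5 - j142.9 V.
Step 5 — Ohm's law: I = V / Z_total = (82.5 - j142.9) / (165 - j2615) = 0.05642 + j0.02799 A.
Step 6 — Convert to polar: |I| = 0.06298 A, ∠I = 26.4°.

I = 0.06298∠26.4° A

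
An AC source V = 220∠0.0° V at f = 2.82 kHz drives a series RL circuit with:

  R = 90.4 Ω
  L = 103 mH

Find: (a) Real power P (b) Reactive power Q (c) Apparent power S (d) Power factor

Step 1 — Angular frequency: ω = 2π·f = 2π·2820 = 1.772e+04 rad/s.
Step 2 — Component impedances:
  R: Z = R = 90.4 Ω
  L: Z = jωL = j·1.772e+04·0.103 = 0 + j1825 Ω
Step 3 — Series combination: Z_total = R + L = 90.4 + j1825 Ω = 1827∠87.2° Ω.
Step 4 — Source phasor: V = 220∠0.0° V = 220 V.
Step 5 — Current: I = V / Z = 0.005957 - j0.1203 A = 0.1204∠-87.2° A.
Step 6 — Complex power: S = V·I* = 1.31 + j26.46 VA.
Step 7 — Real power: P = Re(S) = 1.31 W.
Step 8 — Reactive power: Q = Im(S) = 26.46 VAR.
Step 9 — Apparent power: |S| = 26.49 VA.
Step 10 — Power factor: PF = P/|S| = 0.04947 (lagging).

(a) P = 1.31 W  (b) Q = 26.46 VAR  (c) S = 26.49 VA  (d) PF = 0.04947 (lagging)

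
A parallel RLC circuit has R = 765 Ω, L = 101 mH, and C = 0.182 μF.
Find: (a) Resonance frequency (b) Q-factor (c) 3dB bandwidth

Step 1 — Resonance: ω₀ = 1/√(LC) = 1/√(0.101·1.82e-07) = 7376 rad/s.
Step 2 — f₀ = ω₀/(2π) = 1174 Hz.
Step 3 — Parallel Q: Q = R/(ω₀L) = 765/(7376·0.101) = 1.027.
Step 4 — Bandwidth: Δω = ω₀/Q = 7182 rad/s; BW = Δω/(2π) = 1143 Hz.

(a) f₀ = 1174 Hz  (b) Q = 1.027  (c) BW = 1143 Hz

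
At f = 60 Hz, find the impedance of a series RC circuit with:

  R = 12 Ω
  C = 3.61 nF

Step 1 — Angular frequency: ω = 2π·f = 2π·60 = 377 rad/s.
Step 2 — Component impedances:
  R: Z = R = 12 Ω
  C: Z = 1/(jωC) = -j/(ω·C) = 0 - j7.348e+05 Ω
Step 3 — Series combination: Z_total = R + C = 12 - j7.348e+05 Ω = 7.348e+05∠-90.0° Ω.

Z = 12 - j7.348e+05 Ω = 7.348e+05∠-90.0° Ω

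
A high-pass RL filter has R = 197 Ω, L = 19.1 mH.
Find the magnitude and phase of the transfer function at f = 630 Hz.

Step 1 — Angular frequency: ω = 2π·630 = 3958 rad/s.
Step 2 — Transfer function: H(jω) = jωL/(R + jωL).
Step 3 — Numerator jωL = j·75.61; denominator R + jωL = 197 + j75.61.
Step 4 — H = 0.1284 + j0.3345.
Step 5 — Magnitude: |H| = 0.3583 (-8.9 dB); phase: φ = 69.0°.

|H| = 0.3583 (-8.9 dB), φ = 69.0°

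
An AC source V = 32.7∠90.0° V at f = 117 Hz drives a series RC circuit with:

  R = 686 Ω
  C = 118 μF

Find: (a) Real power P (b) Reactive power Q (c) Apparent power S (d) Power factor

Step 1 — Angular frequency: ω = 2π·f = 2π·117 = 735.1 rad/s.
Step 2 — Component impedances:
  R: Z = R = 686 Ω
  C: Z = 1/(jωC) = -j/(ω·C) = 0 - j11.53 Ω
Step 3 — Series combination: Z_total = R + C = 686 - j11.53 Ω = 686.1∠-1.0° Ω.
Step 4 — Source phasor: V = 32.7∠90.0° V = 0 + j32.7 V.
Step 5 — Current: I = V / Z = -0.0008008 + j0.04765 A = 0.04766∠91.0° A.
Step 6 — Complex power: S = V·I* = 1.558 - j0.02619 VA.
Step 7 — Real power: P = Re(S) = 1.558 W.
Step 8 — Reactive power: Q = Im(S) = -0.02619 VAR.
Step 9 — Apparent power: |S| = 1.559 VA.
Step 10 — Power factor: PF = P/|S| = 0.9999 (leading).

(a) P = 1.558 W  (b) Q = -0.02619 VAR  (c) S = 1.559 VA  (d) PF = 0.9999 (leading)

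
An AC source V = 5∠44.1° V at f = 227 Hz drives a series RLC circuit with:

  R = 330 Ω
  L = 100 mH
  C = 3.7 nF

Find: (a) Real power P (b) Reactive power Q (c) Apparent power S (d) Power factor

Step 1 — Angular frequency: ω = 2π·f = 2π·227 = 1426 rad/s.
Step 2 — Component impedances:
  R: Z = R = 330 Ω
  L: Z = jωL = j·1426·0.1 = 0 + j142.6 Ω
  C: Z = 1/(jωC) = -j/(ω·C) = 0 - j1.895e+05 Ω
Step 3 — Series combination: Z_total = R + L + C = 330 - j1.894e+05 Ω = 1.894e+05∠-89.9° Ω.
Step 4 — Source phasor: V = 5∠44.1° V = 3.591 + j3.48 V.
Step 5 — Current: I = V / Z = -1.834e-05 + j1.899e-05 A = 2.641e-05∠134.0° A.
Step 6 — Complex power: S = V·I* = 2.301e-07 - j0.000132 VA.
Step 7 — Real power: P = Re(S) = 2.301e-07 W.
Step 8 — Reactive power: Q = Im(S) = -0.000132 VAR.
Step 9 — Apparent power: |S| = 0.000132 VA.
Step 10 — Power factor: PF = P/|S| = 0.001743 (leading).

(a) P = 2.301e-07 W  (b) Q = -0.000132 VAR  (c) S = 0.000132 VA  (d) PF = 0.001743 (leading)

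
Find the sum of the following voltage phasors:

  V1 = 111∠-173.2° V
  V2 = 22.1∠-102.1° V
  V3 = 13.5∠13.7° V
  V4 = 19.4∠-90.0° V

Step 1 — Convert each phasor to rectangular form:
  V1 = 111·(cos(-173.2°) + j·sin(-173.2°)) = -110.2 - j13.14 V
  V2 = 22.1·(cos(-102.1°) + j·sin(-102.1°)) = -4.633 - j21.61 V
  V3 = 13.5·(cos(13.7°) + j·sin(13.7°)) = 13.12 + j3.197 V
  V4 = 19.4·(cos(-90.0°) + j·sin(-90.0°)) = 0 - j19.4 V
Step 2 — Sum components: V_total = -101.7 - j50.95 V.
Step 3 — Convert to polar: |V_total| = 113.8 V, ∠V_total = -153.4°.

V_total = 113.8∠-153.4° V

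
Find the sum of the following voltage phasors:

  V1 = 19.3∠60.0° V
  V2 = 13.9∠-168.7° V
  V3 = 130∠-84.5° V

Step 1 — Convert each phasor to rectangular form:
  V1 = 19.3·(cos(60.0°) + j·sin(60.0°)) = 9.65 + j16.71 V
  V2 = 13.9·(cos(-168.7°) + j·sin(-168.7°)) = -13.63 - j2.724 V
  V3 = 130·(cos(-84.5°) + j·sin(-84.5°)) = 12.46 - j129.4 V
Step 2 — Sum components: V_total = 8.479 - j115.4 V.
Step 3 — Convert to polar: |V_total| = 115.7 V, ∠V_total = -85.8°.

V_total = 115.7∠-85.8° V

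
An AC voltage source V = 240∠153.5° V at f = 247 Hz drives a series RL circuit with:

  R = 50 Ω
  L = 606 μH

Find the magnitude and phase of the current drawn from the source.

Step 1 — Angular frequency: ω = 2π·f = 2π·247 = 1552 rad/s.
Step 2 — Component impedances:
  R: Z = R = 50 Ω
  L: Z = jωL = j·1552·0.000606 = 0 + j0.9405 Ω
Step 3 — Series combination: Z_total = R + L = 50 + j0.9405 Ω = 50.01∠1.1° Ω.
Step 4 — Source phasor: V = 240∠153.5° V = -214.8 + j107.1 V.
Step 5 — Ohm's law: I = V / Z_total = (-214.8 + j107.1) / (50 + j0.9405) = -4.254 + j2.222 A.
Step 6 — Convert to polar: |I| = 4.799 A, ∠I = 152.4°.

I = 4.799∠152.4° A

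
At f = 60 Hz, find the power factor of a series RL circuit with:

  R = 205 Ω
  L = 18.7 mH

Step 1 — Angular frequency: ω = 2π·f = 2π·60 = 377 rad/s.
Step 2 — Component impedances:
  R: Z = R = 205 Ω
  L: Z = jωL = j·377·0.0187 = 0 + j7.05 Ω
Step 3 — Series combination: Z_total = R + L = 205 + j7.05 Ω = 205.1∠2.0° Ω.
Step 4 — Power factor: PF = cos(φ) = Re(Z)/|Z| = 205/205.12 = 0.9994.
Step 5 — Type: Im(Z) = 7.05 ⇒ lagging (phase φ = 2.0°).

PF = 0.9994 (lagging, φ = 2.0°)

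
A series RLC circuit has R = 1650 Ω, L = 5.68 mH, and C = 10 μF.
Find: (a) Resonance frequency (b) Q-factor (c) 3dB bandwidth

Step 1 — Resonance condition Im(Z)=0 gives ω₀ = 1/√(LC).
Step 2 — ω₀ = 1/√(0.00568·1e-05) = 4196 rad/s.
Step 3 — f₀ = ω₀/(2π) = 667.8 Hz.
Step 4 — Series Q: Q = ω₀L/R = 4196·0.00568/1650 = 0.01444.
Step 5 — 3dB bandwidth: Δω = ω₀/Q = 2.905e+05 rad/s; BW = Δω/(2π) = 4.623e+04 Hz.

(a) f₀ = 667.8 Hz  (b) Q = 0.01444  (c) BW = 4.623e+04 Hz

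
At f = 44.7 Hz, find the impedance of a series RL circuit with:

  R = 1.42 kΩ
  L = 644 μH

Step 1 — Angular frequency: ω = 2π·f = 2π·44.7 = 280.9 rad/s.
Step 2 — Component impedances:
  R: Z = R = 1420 Ω
  L: Z = jωL = j·280.9·0.000644 = 0 + j0.1809 Ω
Step 3 — Series combination: Z_total = R + L = 1420 + j0.1809 Ω = 1420∠0.0° Ω.

Z = 1420 + j0.1809 Ω = 1420∠0.0° Ω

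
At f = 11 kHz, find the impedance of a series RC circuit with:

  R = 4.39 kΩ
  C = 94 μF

Step 1 — Angular frequency: ω = 2π·f = 2π·1.1e+04 = 6.912e+04 rad/s.
Step 2 — Component impedances:
  R: Z = R = 4390 Ω
  C: Z = 1/(jωC) = -j/(ω·C) = 0 - j0.1539 Ω
Step 3 — Series combination: Z_total = R + C = 4390 - j0.1539 Ω = 4390∠-0.0° Ω.

Z = 4390 - j0.1539 Ω = 4390∠-0.0° Ω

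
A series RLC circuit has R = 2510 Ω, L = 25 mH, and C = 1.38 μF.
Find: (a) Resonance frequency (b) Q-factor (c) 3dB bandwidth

Step 1 — Resonance: ω₀ = 1/√(LC) = 1/√(0.025·1.38e-06) = 5384 rad/s.
Step 2 — f₀ = ω₀/(2π) = 856.9 Hz.
Step 3 — Series Q: Q = ω₀L/R = 5384·0.025/2510 = 0.05362.
Step 4 — Bandwidth: Δω = ω₀/Q = 1.004e+05 rad/s; BW = Δω/(2π) = 1.598e+04 Hz.

(a) f₀ = 856.9 Hz  (b) Q = 0.05362  (c) BW = 1.598e+04 Hz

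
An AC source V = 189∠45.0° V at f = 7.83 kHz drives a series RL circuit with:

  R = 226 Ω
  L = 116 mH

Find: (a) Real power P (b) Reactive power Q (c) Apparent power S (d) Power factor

Step 1 — Angular frequency: ω = 2π·f = 2π·7830 = 4.92e+04 rad/s.
Step 2 — Component impedances:
  R: Z = R = 226 Ω
  L: Z = jωL = j·4.92e+04·0.116 = 0 + j5707 Ω
Step 3 — Series combination: Z_total = R + L = 226 + j5707 Ω = 5711∠87.7° Ω.
Step 4 — Source phasor: V = 189∠45.0° V = 133.6 + j133.6 V.
Step 5 — Current: I = V / Z = 0.02431 - j0.02246 A = 0.03309∠-42.7° A.
Step 6 — Complex power: S = V·I* = 0.2475 + j6.249 VA.
Step 7 — Real power: P = Re(S) = 0.2475 W.
Step 8 — Reactive power: Q = Im(S) = 6.249 VAR.
Step 9 — Apparent power: |S| = 6.254 VA.
Step 10 — Power factor: PF = P/|S| = 0.03957 (lagging).

(a) P = 0.2475 W  (b) Q = 6.249 VAR  (c) S = 6.254 VA  (d) PF = 0.03957 (lagging)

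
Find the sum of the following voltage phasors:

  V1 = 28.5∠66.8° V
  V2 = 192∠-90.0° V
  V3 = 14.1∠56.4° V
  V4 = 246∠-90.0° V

Step 1 — Convert each phasor to rectangular form:
  V1 = 28.5·(cos(66.8°) + j·sin(66.8°)) = 11.23 + j26.2 V
  V2 = 192·(cos(-90.0°) + j·sin(-90.0°)) = 0 - j192 V
  V3 = 14.1·(cos(56.4°) + j·sin(56.4°)) = 7.803 + j11.74 V
  V4 = 246·(cos(-90.0°) + j·sin(-90.0°)) = 0 - j246 V
Step 2 — Sum components: V_total = 19.03 - j400.1 V.
Step 3 — Convert to polar: |V_total| = 400.5 V, ∠V_total = -87.3°.

V_total = 400.5∠-87.3° V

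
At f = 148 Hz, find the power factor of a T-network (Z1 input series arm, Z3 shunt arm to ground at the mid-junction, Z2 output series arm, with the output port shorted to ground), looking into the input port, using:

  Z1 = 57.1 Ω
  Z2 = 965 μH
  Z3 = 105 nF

Step 1 — Angular frequency: ω = 2π·f = 2π·148 = 929.9 rad/s.
Step 2 — Component impedances:
  Z1: Z = R = 57.1 Ω
  Z2: Z = jωL = j·929.9·0.000965 = 0 + j0.8974 Ω
  Z3: Z = 1/(jωC) = -j/(ω·C) = 0 - j1.024e+04 Ω
Step 3 — With the output port shorted to ground, the output series arm Z2 runs from the junction to ground; the shunt arm Z3 also runs from the junction to ground. They appear in parallel: Z3 || Z2 = 0 + j0.8974 Ω.
Step 4 — Series with input arm Z1: Z_in = Z1 + (Z3 || Z2) = 57.1 + j0.8974 Ω = 57.11∠0.9° Ω.
Step 5 — Power factor: PF = cos(φ) = Re(Z)/|Z| = 57.1/57.107 = 0.9999.
Step 6 — Type: Im(Z) = 0.8974 ⇒ lagging (phase φ = 0.9°).

PF = 0.9999 (lagging, φ = 0.9°)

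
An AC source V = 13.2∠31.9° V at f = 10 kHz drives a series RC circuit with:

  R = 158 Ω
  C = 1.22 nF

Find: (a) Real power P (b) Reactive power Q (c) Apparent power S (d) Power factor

Step 1 — Angular frequency: ω = 2π·f = 2π·1e+04 = 6.283e+04 rad/s.
Step 2 — Component impedances:
  R: Z = R = 158 Ω
  C: Z = 1/(jωC) = -j/(ω·C) = 0 - j1.305e+04 Ω
Step 3 — Series combination: Z_total = R + C = 158 - j1.305e+04 Ω = 1.305e+04∠-89.3° Ω.
Step 4 — Source phasor: V = 13.2∠31.9° V = 11.21 + j6.975 V.
Step 5 — Current: I = V / Z = -0.0005242 + j0.0008654 A = 0.001012∠121.2° A.
Step 6 — Complex power: S = V·I* = 0.0001617 - j0.01335 VA.
Step 7 — Real power: P = Re(S) = 0.0001617 W.
Step 8 — Reactive power: Q = Im(S) = -0.01335 VAR.
Step 9 — Apparent power: |S| = 0.01336 VA.
Step 10 — Power factor: PF = P/|S| = 0.01211 (leading).

(a) P = 0.0001617 W  (b) Q = -0.01335 VAR  (c) S = 0.01336 VA  (d) PF = 0.01211 (leading)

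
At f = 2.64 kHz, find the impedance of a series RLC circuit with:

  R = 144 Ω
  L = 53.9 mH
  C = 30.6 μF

Step 1 — Angular frequency: ω = 2π·f = 2π·2640 = 1.659e+04 rad/s.
Step 2 — Component impedances:
  R: Z = R = 144 Ω
  L: Z = jωL = j·1.659e+04·0.0539 = 0 + j894.1 Ω
  C: Z = 1/(jωC) = -j/(ω·C) = 0 - j1.97 Ω
Step 3 — Series combination: Z_total = R + L + C = 144 + j892.1 Ω = 903.6∠80.8° Ω.

Z = 144 + j892.1 Ω = 903.6∠80.8° Ω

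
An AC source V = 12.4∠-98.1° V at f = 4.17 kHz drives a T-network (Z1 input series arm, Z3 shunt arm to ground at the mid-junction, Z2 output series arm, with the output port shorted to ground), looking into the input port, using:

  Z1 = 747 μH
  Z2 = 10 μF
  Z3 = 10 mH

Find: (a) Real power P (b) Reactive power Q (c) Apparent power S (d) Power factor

Step 1 — Angular frequency: ω = 2π·f = 2π·4170 = 2.62e+04 rad/s.
Step 2 — Component impedances:
  Z1: Z = jωL = j·2.62e+04·0.000747 = 0 + j19.57 Ω
  Z2: Z = 1/(jωC) = -j/(ω·C) = 0 - j3.817 Ω
  Z3: Z = jωL = j·2.62e+04·0.01 = 0 + j262 Ω
Step 3 — With the output port shorted to ground, the output series arm Z2 runs from the junction to ground; the shunt arm Z3 also runs from the junction to ground. They appear in parallel: Z3 || Z2 = 0 - j3.873 Ω.
Step 4 — Series with input arm Z1: Z_in = Z1 + (Z3 || Z2) = 0 + j15.7 Ω = 15.7∠90.0° Ω.
Step 5 — Source phasor: V = 12.4∠-98.1° V = -1.747 - j12.28 V.
Step 6 — Current: I = V / Z = -0.782 + j0.1113 A = 0.7899∠171.9° A.
Step 7 — Complex power: S = V·I* = 0 + j9.794 VA.
Step 8 — Real power: P = Re(S) = 0 W.
Step 9 — Reactive power: Q = Im(S) = 9.794 VAR.
Step 10 — Apparent power: |S| = 9.794 VA.
Step 11 — Power factor: PF = P/|S| = 0 (lagging).

(a) P = 0 W  (b) Q = 9.794 VAR  (c) S = 9.794 VA  (d) PF = 0 (lagging)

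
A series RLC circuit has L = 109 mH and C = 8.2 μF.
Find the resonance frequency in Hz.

Step 1 — Resonance condition Im(Z)=0 gives ω₀ = 1/√(LC).
Step 2 — ω₀ = 1/√(0.109·8.2e-06) = 1058 rad/s.
Step 3 — f₀ = ω₀/(2π) = 168.3 Hz.

f₀ = 168.3 Hz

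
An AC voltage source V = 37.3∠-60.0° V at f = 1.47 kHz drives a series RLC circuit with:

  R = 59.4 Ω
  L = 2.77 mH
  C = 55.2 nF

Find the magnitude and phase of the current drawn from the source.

Step 1 — Angular frequency: ω = 2π·f = 2π·1470 = 9236 rad/s.
Step 2 — Component impedances:
  R: Z = R = 59.4 Ω
  L: Z = jωL = j·9236·0.00277 = 0 + j25.58 Ω
  C: Z = 1/(jωC) = -j/(ω·C) = 0 - j1961 Ω
Step 3 — Series combination: Z_total = R + L + C = 59.4 - j1936 Ω = 1937∠-88.2° Ω.
Step 4 — Source phasor: V = 37.3∠-60.0° V = 18.65 - j32.3 V.
Step 5 — Ohm's law: I = V / Z_total = (18.65 - j32.3) / (59.4 - j1936) = 0.01697 + j0.009114 A.
Step 6 — Convert to polar: |I| = 0.01926 A, ∠I = 28.2°.

I = 0.01926∠28.2° A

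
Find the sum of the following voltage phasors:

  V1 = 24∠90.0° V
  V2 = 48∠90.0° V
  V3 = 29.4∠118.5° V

Step 1 — Convert each phasor to rectangular form:
  V1 = 24·(cos(90.0°) + j·sin(90.0°)) = 0 + j24 V
  V2 = 48·(cos(90.0°) + j·sin(90.0°)) = 0 + j48 V
  V3 = 29.4·(cos(118.5°) + j·sin(118.5°)) = -14.03 + j25.84 V
Step 2 — Sum components: V_total = -14.03 + j97.84 V.
Step 3 — Convert to polar: |V_total| = 98.84 V, ∠V_total = 98.2°.

V_total = 98.84∠98.2° V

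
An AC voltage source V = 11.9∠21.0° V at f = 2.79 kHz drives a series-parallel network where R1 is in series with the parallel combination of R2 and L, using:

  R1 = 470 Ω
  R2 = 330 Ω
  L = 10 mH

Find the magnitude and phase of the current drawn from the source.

Step 1 — Angular frequency: ω = 2π·f = 2π·2790 = 1.753e+04 rad/s.
Step 2 — Component impedances:
  R1: Z = R = 470 Ω
  R2: Z = R = 330 Ω
  L: Z = jωL = j·1.753e+04·0.01 = 0 + j175.3 Ω
Step 3 — Parallel branch: R2 || L = 1/(1/R2 + 1/L) = 72.63 + j136.7 Ω.
Step 4 — Series with R1: Z_total = R1 + (R2 || L) = 542.6 + j136.7 Ω = 559.6∠14.1° Ω.
Step 5 — Source phasor: V = 11.9∠21.0° V = 11.11 + j4.265 V.
Step 6 — Ohm's law: I = V / Z_total = (11.11 + j4.265) / (542.6 + j136.7) = 0.02111 + j0.002539 A.
Step 7 — Convert to polar: |I| = 0.02127 A, ∠I = 6.9°.

I = 0.02127∠6.9° A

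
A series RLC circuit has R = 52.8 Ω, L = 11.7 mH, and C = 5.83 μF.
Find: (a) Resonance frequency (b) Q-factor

Step 1 — Resonance condition Im(Z)=0 gives ω₀ = 1/√(LC).
Step 2 — ω₀ = 1/√(0.0117·5.83e-06) = 3829 rad/s.
Step 3 — f₀ = ω₀/(2π) = 609.4 Hz.
Step 4 — Series Q: Q = ω₀L/R = 3829·0.0117/52.8 = 0.8484.

(a) f₀ = 609.4 Hz  (b) Q = 0.8484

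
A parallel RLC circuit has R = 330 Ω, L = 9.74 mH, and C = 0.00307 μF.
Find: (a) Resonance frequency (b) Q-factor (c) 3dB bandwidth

Step 1 — Resonance: ω₀ = 1/√(LC) = 1/√(0.00974·3.07e-09) = 1.829e+05 rad/s.
Step 2 — f₀ = ω₀/(2π) = 2.911e+04 Hz.
Step 3 — Parallel Q: Q = R/(ω₀L) = 330/(1.829e+05·0.00974) = 0.1853.
Step 4 — Bandwidth: Δω = ω₀/Q = 9.871e+05 rad/s; BW = Δω/(2π) = 1.571e+05 Hz.

(a) f₀ = 2.911e+04 Hz  (b) Q = 0.1853  (c) BW = 1.571e+05 Hz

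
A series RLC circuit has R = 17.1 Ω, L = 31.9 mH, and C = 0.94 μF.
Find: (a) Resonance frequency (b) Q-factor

Step 1 — Resonance condition Im(Z)=0 gives ω₀ = 1/√(LC).
Step 2 — ω₀ = 1/√(0.0319·9.4e-07) = 5775 rad/s.
Step 3 — f₀ = ω₀/(2π) = 919.1 Hz.
Step 4 — Series Q: Q = ω₀L/R = 5775·0.0319/17.1 = 10.77.

(a) f₀ = 919.1 Hz  (b) Q = 10.77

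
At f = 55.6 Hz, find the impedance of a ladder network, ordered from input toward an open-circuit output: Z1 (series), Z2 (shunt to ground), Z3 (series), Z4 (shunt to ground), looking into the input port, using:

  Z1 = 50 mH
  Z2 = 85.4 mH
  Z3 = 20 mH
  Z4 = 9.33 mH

Step 1 — Angular frequency: ω = 2π·f = 2π·55.6 = 349.3 rad/s.
Step 2 — Component impedances:
  Z1: Z = jωL = j·349.3·0.05 = 0 + j17.47 Ω
  Z2: Z = jωL = j·349.3·0.0854 = 0 + j29.83 Ω
  Z3: Z = jωL = j·349.3·0.02 = 0 + j6.987 Ω
  Z4: Z = jωL = j·349.3·0.00933 = 0 + j3.259 Ω
Step 3 — Ladder network (open output): work backward from the far end, alternating series and parallel combinations. Z_in = 0 + j25.09 Ω = 25.09∠90.0° Ω.

Z = 0 + j25.09 Ω = 25.09∠90.0° Ω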